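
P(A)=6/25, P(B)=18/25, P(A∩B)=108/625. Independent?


P(A)×P(B) = 108/625
P(A∩B) = 108/625
Equal ✓ → Independent

Yes, independent


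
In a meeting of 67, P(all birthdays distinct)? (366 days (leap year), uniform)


P(all different) = Π(366-i)/366 for i=0..66
= (366/366)×(365/366)×...×(300/366)
= 0.001590

P ≈ 0.0016 ≈ 0.16%


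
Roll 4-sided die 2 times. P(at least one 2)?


P(no 2)^2 = (3/4)^2 = 9/16
P(≥1) = 1 - 9/16 = 7/16

P = 7/16 ≈ 43.75%


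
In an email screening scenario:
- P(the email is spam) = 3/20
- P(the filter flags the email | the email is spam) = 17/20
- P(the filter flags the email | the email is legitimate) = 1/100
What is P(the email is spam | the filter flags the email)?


Using Bayes' theorem:
P(A|B) = P(B|A)·P(A) / P(B)

P(the filter flags the email) = 17/20 × 3/20 + 1/100 × 17/20
= 51/400 + 17/2000 = 17/125

P(the email is spam|the filter flags the email) = (51/400) / (17/125) = 15/16

P(the email is spam|the filter flags the email) = 15/16 ≈ 93.75%


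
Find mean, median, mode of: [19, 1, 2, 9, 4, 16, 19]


Sorted: [1, 2, 4, 9, 16, 19, 19]
Mean = 70/7 = 10
Median = 9
Freq: {19: 2, 1: 1, 2: 1, 9: 1, 4: 1, 16: 1}
Mode: [19]

Mean=10, Median=9, Mode=19


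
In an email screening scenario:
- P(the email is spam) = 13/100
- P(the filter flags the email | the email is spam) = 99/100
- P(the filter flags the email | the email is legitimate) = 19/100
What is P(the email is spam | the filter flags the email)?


Using Bayes' theorem:
P(A|B) = P(B|A)·P(A) / P(B)

P(the filter flags the email) = 99/100 × 13/100 + 19/100 × 87/100
= 1287/10000 + 1653/10000 = 147/500

P(the email is spam|the filter flags the email) = (1287/10000) / (147/500) = 429/980

P(the email is spam|the filter flags the email) = 429/980 ≈ 43.78%


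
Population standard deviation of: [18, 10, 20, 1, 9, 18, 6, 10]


Mean = 92/8 = 23/2
  (18-23/2)²=169/4
  (10-23/2)²=9/4
  (20-23/2)²=289/4
  (1-23/2)²=441/4
  (9-23/2)²=25/4
  (18-23/2)²=169/4
  (6-23/2)²=121/4
  (10-23/2)²=9/4
Σ(x-μ)² = 308
σ² = 308/8 = 77/2

σ = √(77/2) ≈ 6.2048


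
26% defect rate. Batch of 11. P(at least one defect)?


P(all good) = (37/50)^11 = 177917621779460413/4882812500000000000
P(≥1 defect) = 4704894878220539587/4882812500000000000

P = 4704894878220539587/4882812500000000000 ≈ 96.36%


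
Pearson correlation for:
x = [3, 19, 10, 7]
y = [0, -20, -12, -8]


n=4, Σx=39, Σy=-40, Σxy=-556, Σx²=519, Σy²=608
r = (4×(-556) - 39×(-40))/√((4×519 - 39²)(4×608 - (-40)²))
= -664/√(555×832) = -664/√461760 ≈ -664/679.5292 ≈ -0.9771

r ≈ -0.9771


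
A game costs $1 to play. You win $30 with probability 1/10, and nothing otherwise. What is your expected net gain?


E[gain] = (30-1)×1/10 + (-1)×9/10
= 29/10 - 9/10 = 2

Expected net gain = $2 ≈ $2.00


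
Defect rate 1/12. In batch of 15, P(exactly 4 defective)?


Binomial: P(X=4) = C(15,4)×p^4×(1-p)^11
= 1365 × 1/20736 × 285311670611/743008370688 = 129816810128005/5135673858195456

P(X=4) = 129816810128005/5135673858195456 ≈ 2.53%


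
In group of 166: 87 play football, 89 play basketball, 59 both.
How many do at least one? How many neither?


|A∪B| = 87+89-59 = 117
Neither = 166-117 = 49

At least one: 117; Neither: 49


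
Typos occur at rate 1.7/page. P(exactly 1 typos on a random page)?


Poisson(λ=1.7): P(X=1) = e^(-λ)×λ^k/k!
= e^(-1.7) × 1.7^1 / 1!
≈ 0.1826835241 × 1.7 / 1 ≈ 0.310562

P(X=1) ≈ 0.310562 ≈ 31.06%


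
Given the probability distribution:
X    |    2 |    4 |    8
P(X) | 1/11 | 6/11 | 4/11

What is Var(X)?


E[X] = 58/11
E[X²] = 356/11
Var(X) = E[X²] - (E[X])² = 356/11 - 3364/121 = 552/121

Var(X) = 552/121 ≈ 4.5620


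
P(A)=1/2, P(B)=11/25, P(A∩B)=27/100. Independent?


P(A)×P(B) = 11/50
P(A∩B) = 27/100
Not equal → NOT independent

No, not independent


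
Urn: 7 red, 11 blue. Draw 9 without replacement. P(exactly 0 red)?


Hypergeometric: C(7,0)×C(11,9)/C(18,9)
= 1×55/48620 = 1/884

P(X=0) = 1/884 ≈ 0.11%


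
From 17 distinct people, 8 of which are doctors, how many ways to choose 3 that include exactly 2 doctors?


Choose 2 of the 8 doctors and 1 of the other 9 people:
C(8,2)×C(9,1) = 28×9 = 252

252


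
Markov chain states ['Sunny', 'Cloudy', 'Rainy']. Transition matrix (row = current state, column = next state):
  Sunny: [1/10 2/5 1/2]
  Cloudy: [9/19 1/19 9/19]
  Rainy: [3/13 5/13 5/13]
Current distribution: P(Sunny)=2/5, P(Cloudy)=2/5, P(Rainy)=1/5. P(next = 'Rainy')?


P(next=Rainy) = Σᵢ P(now=i)×P(i→Rainy)
= 2/5×1/2 + 2/5×9/19 + 1/5×5/13
= 1/5 + 18/95 + 1/13 = 576/1235

P = 576/1235 ≈ 0.4664


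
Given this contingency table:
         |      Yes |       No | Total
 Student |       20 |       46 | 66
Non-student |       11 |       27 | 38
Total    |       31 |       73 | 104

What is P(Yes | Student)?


P(Yes | Student) = 20/(20+46) = 20/66 = 10/33

P(Yes|Student) = 10/33 ≈ 30.30%


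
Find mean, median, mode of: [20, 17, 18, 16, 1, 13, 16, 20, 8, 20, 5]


Sorted: [1, 5, 8, 13, 16, 16, 17, 18, 20, 20, 20]
Mean = 154/11 = 14
Median = 16
Freq: {20: 3, 17: 1, 18: 1, 16: 2, 1: 1, 13: 1, 8: 1, 5: 1}
Mode: [20]

Mean=14, Median=16, Mode=20


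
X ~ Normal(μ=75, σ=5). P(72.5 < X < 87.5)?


z₁=(72.5-75)/5=-0.5, z₂=(87.5-75)/5=2.5
P = Φ(2.5) - Φ(-0.5) = 0.993790 - 0.308538 = 0.685252 ≈ 0.6853

P(72.5 < X < 87.5) ≈ 0.6853


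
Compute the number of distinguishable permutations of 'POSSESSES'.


Letters: 9, freq: {'P': 1, 'O': 1, 'S': 5, 'E': 2}
9!/(1!×1!×5!×2!) = 362880/240 = 1512

1512


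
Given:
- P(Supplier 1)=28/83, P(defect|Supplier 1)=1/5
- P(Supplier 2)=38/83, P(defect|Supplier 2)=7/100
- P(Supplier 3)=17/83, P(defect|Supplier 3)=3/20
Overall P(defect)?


P(B) = Σ P(B|Aᵢ)×P(Aᵢ)
  1/5×28/83 = 28/415
  7/100×38/83 = 133/4150
  3/20×17/83 = 51/1660
Sum = 1081/8300

P(defect) = 1081/8300 ≈ 13.02%


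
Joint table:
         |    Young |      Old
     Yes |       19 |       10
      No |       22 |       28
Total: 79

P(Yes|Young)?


P(Yes|Young) = 19/(19+22) = 19/41

P = 19/41 ≈ 46.34%


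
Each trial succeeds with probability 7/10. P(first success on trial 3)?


Geometric: P(X=3) = (1-p)^(k-1)×p = (3/10)^2×7/10 = 63/1000

P(X=3) = 63/1000 ≈ 6.30%


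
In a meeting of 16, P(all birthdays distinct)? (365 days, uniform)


P(all different) = Π(365-i)/365 for i=0..15
= (365/365)×(364/365)×...×(350/365)
= 0.716396

P ≈ 0.7164 ≈ 71.64%


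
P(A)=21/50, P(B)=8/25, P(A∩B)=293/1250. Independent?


P(A)×P(B) = 84/625
P(A∩B) = 293/1250
Not equal → NOT independent

No, not independent


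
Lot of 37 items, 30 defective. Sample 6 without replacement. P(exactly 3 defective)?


Hypergeometric: C(30,3)×C(7,3)/C(37,6)
= 4060×35/2324784 = 5075/83028

P(X=3) = 5075/83028 ≈ 6.11%


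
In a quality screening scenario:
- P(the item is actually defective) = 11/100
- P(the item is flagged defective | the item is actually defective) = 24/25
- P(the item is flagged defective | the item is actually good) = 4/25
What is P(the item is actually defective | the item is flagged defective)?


Using Bayes' theorem:
P(A|B) = P(B|A)·P(A) / P(B)

P(the item is flagged defective) = 24/25 × 11/100 + 4/25 × 89/100
= 66/625 + 89/625 = 31/125

P(the item is actually defective|the item is flagged defective) = (66/625) / (31/125) = 66/155

P(the item is actually defective|the item is flagged defective) = 66/155 ≈ 42.58%


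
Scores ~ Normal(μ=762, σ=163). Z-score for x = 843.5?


z = (x - μ)/σ = (843.5 - 762)/163 = 0.5

z = 0.5


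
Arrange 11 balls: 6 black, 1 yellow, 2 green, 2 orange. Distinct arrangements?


11!/(6!×1!×2!×2!) = 13860

13860


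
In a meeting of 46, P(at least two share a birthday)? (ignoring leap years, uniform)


P(all different) = Π(365-i)/365 for i=0..45
= 0.051747
P(match) = 1 - 0.051747 = 0.948253

P ≈ 0.9483 ≈ 94.83%


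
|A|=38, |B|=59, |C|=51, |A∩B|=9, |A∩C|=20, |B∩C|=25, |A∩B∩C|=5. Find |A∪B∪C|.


|A∪B∪C| = 38+59+51-9-20-25+5 = 99

|A∪B∪C| = 99


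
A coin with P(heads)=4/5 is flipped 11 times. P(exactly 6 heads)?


Binomial: P(X=6) = C(11,6)×p^6×(1-p)^5
= 462 × 4096/15625 × 1/3125 = 1892352/48828125

P(X=6) = 1892352/48828125 ≈ 3.88%


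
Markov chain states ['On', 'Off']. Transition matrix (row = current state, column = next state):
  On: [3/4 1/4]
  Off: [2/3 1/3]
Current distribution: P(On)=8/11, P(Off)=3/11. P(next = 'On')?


P(next=On) = Σᵢ P(now=i)×P(i→On)
= 8/11×3/4 + 3/11×2/3
= 6/11 + 2/11 = 8/11

P = 8/11 ≈ 0.7273


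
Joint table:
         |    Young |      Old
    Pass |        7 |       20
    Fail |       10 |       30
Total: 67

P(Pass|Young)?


P(Pass|Young) = 7/(7+10) = 7/17

P = 7/17 ≈ 41.18%


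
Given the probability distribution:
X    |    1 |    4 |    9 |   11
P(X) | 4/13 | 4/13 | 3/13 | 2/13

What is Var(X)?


E[X] = 69/13
E[X²] = 553/13
Var(X) = E[X²] - (E[X])² = 553/13 - 4761/169 = 2428/169

Var(X) = 2428/169 ≈ 14.3669


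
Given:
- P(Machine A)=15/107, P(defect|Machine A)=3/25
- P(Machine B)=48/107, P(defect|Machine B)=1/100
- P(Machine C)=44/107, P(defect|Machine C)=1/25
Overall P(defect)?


P(B) = Σ P(B|Aᵢ)×P(Aᵢ)
  3/25×15/107 = 9/535
  1/100×48/107 = 12/2675
  1/25×44/107 = 44/2675
Sum = 101/2675

P(defect) = 101/2675 ≈ 3.78%


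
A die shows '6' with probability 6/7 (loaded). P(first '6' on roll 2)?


Geometric: P(X=2) = (1-p)^(k-1)×p = (1/7)^1×6/7 = 6/49

P(X=2) = 6/49 ≈ 12.24%


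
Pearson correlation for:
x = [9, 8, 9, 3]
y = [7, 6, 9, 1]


n=4, Σx=29, Σy=23, Σxy=195, Σx²=235, Σy²=167
r = (4×195 - 29×23)/√((4×235 - 29²)(4×167 - 23²))
= 113/√(99×139) = 113/√13761 ≈ 113/117.3073 ≈ 0.9633

r ≈ 0.9633


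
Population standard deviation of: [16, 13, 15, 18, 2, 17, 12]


Mean = 93/7
  (16-93/7)²=361/49
  (13-93/7)²=4/49
  (15-93/7)²=144/49
  (18-93/7)²=1089/49
  (2-93/7)²=6241/49
  (17-93/7)²=676/49
  (12-93/7)²=81/49
Σ(x-μ)² = 1228/7
σ² = (1228/7)/7 = 1228/49

σ = √(1228/49) ≈ 5.0061


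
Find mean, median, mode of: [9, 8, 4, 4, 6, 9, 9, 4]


Sorted: [4, 4, 4, 6, 8, 9, 9, 9]
Mean = 53/8
Median = 7
Freq: {9: 3, 8: 1, 4: 3, 6: 1}
Mode: [4, 9]

Mean=53/8, Median=7, Mode=[4, 9]


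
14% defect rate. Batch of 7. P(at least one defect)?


P(all good) = (43/50)^7 = 271818611107/781250000000
P(≥1 defect) = 509431388893/781250000000

P = 509431388893/781250000000 ≈ 65.21%


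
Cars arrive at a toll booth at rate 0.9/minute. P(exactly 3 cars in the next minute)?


Poisson(λ=0.9): P(X=3) = e^(-λ)×λ^k/k!
= e^(-0.9) × 0.9^3 / 3!
≈ 0.4065696597 × 0.729 / 6 ≈ 0.049398

P(X=3) ≈ 0.049398 ≈ 4.94%


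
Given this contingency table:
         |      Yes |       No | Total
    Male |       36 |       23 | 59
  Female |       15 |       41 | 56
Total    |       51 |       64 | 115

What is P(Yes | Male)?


P(Yes | Male) = 36/(36+23) = 36/59

P(Yes|Male) = 36/59 ≈ 61.02%


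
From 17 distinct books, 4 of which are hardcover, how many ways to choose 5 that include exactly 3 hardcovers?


Choose 3 of the 4 hardcovers and 2 of the other 13 books:
C(4,3)×C(13,2) = 4×78 = 312

312


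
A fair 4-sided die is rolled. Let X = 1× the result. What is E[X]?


E[die] = (1+4)/2 = 5/2
E[X] = 1 × 5/2 = 5/2

E[X] = 5/2


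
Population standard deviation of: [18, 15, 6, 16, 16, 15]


Mean = 86/6 = 43/3
  (18-43/3)²=121/9
  (15-43/3)²=4/9
  (6-43/3)²=625/9
  (16-43/3)²=25/9
  (16-43/3)²=25/9
  (15-43/3)²=4/9
Σ(x-μ)² = 268/3
σ² = (268/3)/6 = 134/9

σ = √(134/9) ≈ 3.8586


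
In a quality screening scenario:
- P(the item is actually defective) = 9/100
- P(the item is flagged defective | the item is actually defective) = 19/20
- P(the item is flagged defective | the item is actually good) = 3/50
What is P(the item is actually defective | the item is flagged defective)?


Using Bayes' theorem:
P(A|B) = P(B|A)·P(A) / P(B)

P(the item is flagged defective) = 19/20 × 9/100 + 3/50 × 91/100
= 171/2000 + 273/5000 = 1401/10000

P(the item is actually defective|the item is flagged defective) = (171/2000) / (1401/10000) = 285/467

P(the item is actually defective|the item is flagged defective) = 285/467 ≈ 61.03%


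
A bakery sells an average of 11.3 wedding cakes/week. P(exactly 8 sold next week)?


Poisson(λ=11.3): P(X=8) = e^(-λ)×λ^k/k!
= e^(-11.3) × 11.3^8 / 8!
≈ 1.237292426e-05 × 265844419.291 / 40320 ≈ 0.081579

P(X=8) ≈ 0.081579 ≈ 8.16%


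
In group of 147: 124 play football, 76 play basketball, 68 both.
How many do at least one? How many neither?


|A∪B| = 124+76-68 = 132
Neither = 147-132 = 15

At least one: 132; Neither: 15


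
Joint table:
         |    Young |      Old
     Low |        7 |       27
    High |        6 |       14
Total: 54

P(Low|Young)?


P(Low|Young) = 7/(7+6) = 7/13

P = 7/13 ≈ 53.85%


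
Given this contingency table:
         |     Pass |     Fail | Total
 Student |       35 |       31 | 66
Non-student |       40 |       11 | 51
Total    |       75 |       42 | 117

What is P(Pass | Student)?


P(Pass | Student) = 35/(35+31) = 35/66

P(Pass|Student) = 35/66 ≈ 53.03%


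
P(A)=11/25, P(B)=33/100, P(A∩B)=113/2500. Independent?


P(A)×P(B) = 363/2500
P(A∩B) = 113/2500
Not equal → NOT independent

No, not independent


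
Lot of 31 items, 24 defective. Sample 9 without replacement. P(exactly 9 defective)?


Hypergeometric: C(24,9)×C(7,0)/C(31,9)
= 1307504×1/20160075 = 56848/876525

P(X=9) = 56848/876525 ≈ 6.49%


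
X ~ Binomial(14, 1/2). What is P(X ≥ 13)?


P(X ≥ 13) = Σ P(X=i) for i=13..14
P(X=13) = 7/8192
P(X=14) = 1/16384
Sum = 15/16384

P(X ≥ 13) = 15/16384 ≈ 0.09%


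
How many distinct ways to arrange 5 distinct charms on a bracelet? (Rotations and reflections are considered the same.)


Free circular arrangements: rotations and reflections both identified.
(n-1)!/2 = 4!/2 = 24/2 = 12

12


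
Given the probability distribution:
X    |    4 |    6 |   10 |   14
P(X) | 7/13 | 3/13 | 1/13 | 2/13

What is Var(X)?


E[X] = 84/13
E[X²] = 712/13
Var(X) = E[X²] - (E[X])² = 712/13 - 7056/169 = 2200/169

Var(X) = 2200/169 ≈ 13.0178


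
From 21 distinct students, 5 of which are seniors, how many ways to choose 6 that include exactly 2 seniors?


Choose 2 of the 5 seniors and 4 of the other 16 students:
C(5,2)×C(16,4) = 10×1820 = 18200

18200


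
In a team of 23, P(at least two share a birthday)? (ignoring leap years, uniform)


P(all different) = Π(365-i)/365 for i=0..22
= 0.492703
P(match) = 1 - 0.492703 = 0.507297

P ≈ 0.5073 ≈ 50.73%


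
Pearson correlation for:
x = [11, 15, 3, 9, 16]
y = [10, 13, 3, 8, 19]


n=5, Σx=54, Σy=53, Σxy=690, Σx²=692, Σy²=703
r = (5×690 - 54×53)/√((5×692 - 54²)(5×703 - 53²))
= 588/√(544×706) = 588/√384064 ≈ 588/619.7290 ≈ 0.9488

r ≈ 0.9488


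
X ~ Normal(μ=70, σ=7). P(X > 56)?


z = (56-70)/7 = -2.0
P(X > 56) = 1 - P(Z ≤ -2.0) = 1 - 0.0228 = 0.9772

P(X > 56) ≈ 0.9772


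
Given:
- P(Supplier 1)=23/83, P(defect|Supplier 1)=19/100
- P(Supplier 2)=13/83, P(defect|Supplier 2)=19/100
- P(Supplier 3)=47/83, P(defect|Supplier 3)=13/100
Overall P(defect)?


P(B) = Σ P(B|Aᵢ)×P(Aᵢ)
  19/100×23/83 = 437/8300
  19/100×13/83 = 247/8300
  13/100×47/83 = 611/8300
Sum = 259/1660

P(defect) = 259/1660 ≈ 15.60%


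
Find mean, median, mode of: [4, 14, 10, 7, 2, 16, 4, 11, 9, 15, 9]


Sorted: [2, 4, 4, 7, 9, 9, 10, 11, 14, 15, 16]
Mean = 101/11
Median = 9
Freq: {4: 2, 14: 1, 10: 1, 7: 1, 2: 1, 16: 1, 11: 1, 9: 2, 15: 1}
Mode: [4, 9]

Mean=101/11, Median=9, Mode=[4, 9]


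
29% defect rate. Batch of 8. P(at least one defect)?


P(all good) = (71/100)^8 = 645753531245761/10000000000000000
P(≥1 defect) = 9354246468754239/10000000000000000

P = 9354246468754239/10000000000000000 ≈ 93.54%


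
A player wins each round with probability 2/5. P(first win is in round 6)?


Geometric: P(X=6) = (1-p)^(k-1)×p = (3/5)^5×2/5 = 486/15625

P(X=6) = 486/15625 ≈ 3.11%


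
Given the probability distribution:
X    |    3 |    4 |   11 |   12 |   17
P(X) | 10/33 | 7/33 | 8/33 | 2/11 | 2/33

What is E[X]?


E[X] = Σ x·P(X=x)
= (3)×(10/33) + (4)×(7/33) + (11)×(8/33) + (12)×(2/11) + (17)×(2/33)
= 84/11

E[X] = 84/11


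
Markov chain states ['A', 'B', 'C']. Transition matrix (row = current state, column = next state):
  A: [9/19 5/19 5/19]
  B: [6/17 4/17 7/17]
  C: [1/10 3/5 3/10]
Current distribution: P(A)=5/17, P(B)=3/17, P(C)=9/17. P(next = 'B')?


P(next=B) = Σᵢ P(now=i)×P(i→B)
= 5/17×5/19 + 3/17×4/17 + 9/17×3/5
= 25/323 + 12/289 + 27/85 = 11986/27455

P = 11986/27455 ≈ 0.4366


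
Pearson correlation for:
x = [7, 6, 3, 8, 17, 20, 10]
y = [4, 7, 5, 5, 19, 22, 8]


n=7, Σx=71, Σy=70, Σxy=968, Σx²=947, Σy²=1024
r = (7×968 - 71×70)/√((7×947 - 71²)(7×1024 - 70²))
= 1806/√(1588×2268) = 1806/√3601584 ≈ 1806/1897.7840 ≈ 0.9516

r ≈ 0.9516


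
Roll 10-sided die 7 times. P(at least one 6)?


P(no 6)^7 = (9/10)^7 = 4782969/10000000
P(≥1) = 1 - 4782969/10000000 = 5217031/10000000

P = 5217031/10000000 ≈ 52.17%


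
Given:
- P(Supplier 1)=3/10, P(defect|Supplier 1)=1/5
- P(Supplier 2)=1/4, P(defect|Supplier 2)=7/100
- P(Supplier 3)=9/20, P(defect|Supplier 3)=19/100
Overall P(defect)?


P(B) = Σ P(B|Aᵢ)×P(Aᵢ)
  1/5×3/10 = 3/50
  7/100×1/4 = 7/400
  19/100×9/20 = 171/2000
Sum = 163/1000

P(defect) = 163/1000 ≈ 16.30%


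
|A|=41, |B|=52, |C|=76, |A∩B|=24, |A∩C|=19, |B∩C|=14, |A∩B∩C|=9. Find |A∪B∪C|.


|A∪B∪C| = 41+52+76-24-19-14+9 = 121

|A∪B∪C| = 121


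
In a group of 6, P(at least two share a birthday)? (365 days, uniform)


P(all different) = Π(365-i)/365 for i=0..5
= 0.959538
P(match) = 1 - 0.959538 = 0.040462

P ≈ 0.0405 ≈ 4.05%


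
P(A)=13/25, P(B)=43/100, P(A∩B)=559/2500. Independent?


P(A)×P(B) = 559/2500
P(A∩B) = 559/2500
Equal ✓ → Independent

Yes, independent


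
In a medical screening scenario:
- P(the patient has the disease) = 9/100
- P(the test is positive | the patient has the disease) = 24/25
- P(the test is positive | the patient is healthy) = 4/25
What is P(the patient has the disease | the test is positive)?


Using Bayes' theorem:
P(A|B) = P(B|A)·P(A) / P(B)

P(the test is positive) = 24/25 × 9/100 + 4/25 × 91/100
= 54/625 + 91/625 = 29/125

P(the patient has the disease|the test is positive) = (54/625) / (29/125) = 54/145

P(the patient has the disease|the test is positive) = 54/145 ≈ 37.24%


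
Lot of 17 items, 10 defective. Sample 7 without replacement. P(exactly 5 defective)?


Hypergeometric: C(10,5)×C(7,2)/C(17,7)
= 252×21/19448 = 1323/4862

P(X=5) = 1323/4862 ≈ 27.21%


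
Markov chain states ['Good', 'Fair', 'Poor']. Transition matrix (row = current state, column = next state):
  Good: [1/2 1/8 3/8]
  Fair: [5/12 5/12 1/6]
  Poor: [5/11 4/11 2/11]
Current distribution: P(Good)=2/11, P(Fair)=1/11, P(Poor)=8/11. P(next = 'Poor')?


P(next=Poor) = Σᵢ P(now=i)×P(i→Poor)
= 2/11×3/8 + 1/11×1/6 + 8/11×2/11
= 3/44 + 1/66 + 16/121 = 313/1452

P = 313/1452 ≈ 0.2156


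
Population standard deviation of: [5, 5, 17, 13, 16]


Mean = 56/5
  (5-56/5)²=961/25
  (5-56/5)²=961/25
  (17-56/5)²=841/25
  (13-56/5)²=81/25
  (16-56/5)²=576/25
Σ(x-μ)² = 684/5
σ² = (684/5)/5 = 684/25

σ = √(684/25) ≈ 5.2307


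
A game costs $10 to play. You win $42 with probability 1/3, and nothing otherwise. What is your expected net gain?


E[gain] = (42-10)×1/3 + (-10)×2/3
= 32/3 - 20/3 = 4

Expected net gain = $4 ≈ $4.00


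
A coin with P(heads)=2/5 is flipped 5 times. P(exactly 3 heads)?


Binomial: P(X=3) = C(5,3)×p^3×(1-p)^2
= 10 × 8/125 × 9/25 = 144/625

P(X=3) = 144/625 ≈ 23.04%


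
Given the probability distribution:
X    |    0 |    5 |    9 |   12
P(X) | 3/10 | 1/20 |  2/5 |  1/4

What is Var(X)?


E[X] = 137/20
E[X²] = 1393/20
Var(X) = E[X²] - (E[X])² = 1393/20 - 18769/400 = 9091/400

Var(X) = 9091/400 ≈ 22.7275


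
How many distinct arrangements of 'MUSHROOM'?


Letters: 8, freq: {'M': 2, 'U': 1, 'S': 1, 'H': 1, 'R': 1, 'O': 2}
8!/(2!×1!×1!×1!×1!×2!) = 40320/4 = 10080

10080


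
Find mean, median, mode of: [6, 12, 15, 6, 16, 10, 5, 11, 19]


Sorted: [5, 6, 6, 10, 11, 12, 15, 16, 19]
Mean = 100/9
Median = 11
Freq: {6: 2, 12: 1, 15: 1, 16: 1, 10: 1, 5: 1, 11: 1, 19: 1}
Mode: [6]

Mean=100/9, Median=11, Mode=6


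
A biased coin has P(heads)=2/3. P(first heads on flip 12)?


Geometric: P(X=12) = (1-p)^(k-1)×p = (1/3)^11×2/3 = 2/531441

P(X=12) = 2/531441 ≈ 0.00%


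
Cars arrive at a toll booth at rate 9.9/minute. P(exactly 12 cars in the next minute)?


Poisson(λ=9.9): P(X=12) = e^(-λ)×λ^k/k!
= e^(-9.9) × 9.9^12 / 12!
≈ 5.017468206e-05 × 886384871716 / 479001600 ≈ 0.092847

P(X=12) ≈ 0.092847 ≈ 9.28%


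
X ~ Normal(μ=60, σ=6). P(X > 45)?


z = (45-60)/6 = -2.5
P(X > 45) = 1 - P(Z ≤ -2.5) = 1 - 0.0062 = 0.9938

P(X > 45) ≈ 0.9938


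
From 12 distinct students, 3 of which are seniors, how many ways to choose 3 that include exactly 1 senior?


Choose 1 of the 3 seniors and 2 of the other 9 students:
C(3,1)×C(9,2) = 3×36 = 108

108


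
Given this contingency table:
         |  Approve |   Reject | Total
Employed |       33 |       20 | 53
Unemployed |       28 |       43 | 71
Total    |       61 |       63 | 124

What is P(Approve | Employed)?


P(Approve | Employed) = 33/(33+20) = 33/53

P(Approve|Employed) = 33/53 ≈ 62.26%


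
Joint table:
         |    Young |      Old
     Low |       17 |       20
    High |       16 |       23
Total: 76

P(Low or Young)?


P(Low∨Young) = P(Low) + P(Young) - P(Low∧Young)
= (37 + 33 - 17)/76 = 53/76

P = 53/76 ≈ 69.74%


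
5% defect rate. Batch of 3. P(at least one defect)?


P(all good) = (19/20)^3 = 6859/8000
P(≥1 defect) = 1141/8000

P = 1141/8000 ≈ 14.26%


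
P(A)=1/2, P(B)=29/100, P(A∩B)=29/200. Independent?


P(A)×P(B) = 29/200
P(A∩B) = 29/200
Equal ✓ → Independent

Yes, independent


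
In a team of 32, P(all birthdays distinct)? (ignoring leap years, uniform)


P(all different) = Π(365-i)/365 for i=0..31
= (365/365)×(364/365)×...×(334/365)
= 0.246652

P ≈ 0.2467 ≈ 24.67%


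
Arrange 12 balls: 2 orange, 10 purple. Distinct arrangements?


12!/(2!×10!) = 66

66


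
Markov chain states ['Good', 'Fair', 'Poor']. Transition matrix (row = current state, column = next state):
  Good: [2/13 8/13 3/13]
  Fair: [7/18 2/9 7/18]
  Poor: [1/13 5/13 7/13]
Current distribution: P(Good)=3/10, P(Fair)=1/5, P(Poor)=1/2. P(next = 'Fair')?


P(next=Fair) = Σᵢ P(now=i)×P(i→Fair)
= 3/10×8/13 + 1/5×2/9 + 1/2×5/13
= 12/65 + 2/45 + 5/26 = 493/1170

P = 493/1170 ≈ 0.4214


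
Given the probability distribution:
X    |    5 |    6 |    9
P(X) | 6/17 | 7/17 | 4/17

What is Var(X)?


E[X] = 108/17
E[X²] = 726/17
Var(X) = E[X²] - (E[X])² = 726/17 - 11664/289 = 678/289

Var(X) = 678/289 ≈ 2.3460


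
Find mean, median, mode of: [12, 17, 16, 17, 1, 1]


Sorted: [1, 1, 12, 16, 17, 17]
Mean = 64/6 = 32/3
Median = 14
Freq: {12: 1, 17: 2, 16: 1, 1: 2}
Mode: [1, 17]

Mean=32/3, Median=14, Mode=[1, 17]


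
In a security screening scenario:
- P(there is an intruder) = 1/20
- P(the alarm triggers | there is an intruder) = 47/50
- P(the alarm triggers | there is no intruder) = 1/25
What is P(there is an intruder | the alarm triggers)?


Using Bayes' theorem:
P(A|B) = P(B|A)·P(A) / P(B)

P(the alarm triggers) = 47/50 × 1/20 + 1/25 × 19/20
= 47/1000 + 19/500 = 17/200

P(there is an intruder|the alarm triggers) = (47/1000) / (17/200) = 47/85

P(there is an intruder|the alarm triggers) = 47/85 ≈ 55.29%


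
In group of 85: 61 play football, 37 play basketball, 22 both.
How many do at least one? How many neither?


|A∪B| = 61+37-22 = 76
Neither = 85-76 = 9

At least one: 76; Neither: 9


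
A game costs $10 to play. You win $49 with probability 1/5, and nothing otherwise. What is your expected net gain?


E[gain] = (49-10)×1/5 + (-10)×4/5
= 39/5 - 8 = -1/5

Expected net gain = $-1/5 ≈ $-0.20


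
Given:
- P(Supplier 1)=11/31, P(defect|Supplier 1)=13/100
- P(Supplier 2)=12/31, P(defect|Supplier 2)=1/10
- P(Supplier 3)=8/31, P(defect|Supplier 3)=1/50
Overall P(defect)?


P(B) = Σ P(B|Aᵢ)×P(Aᵢ)
  13/100×11/31 = 143/3100
  1/10×12/31 = 6/155
  1/50×8/31 = 4/775
Sum = 9/100

P(defect) = 9/100 ≈ 9.00%


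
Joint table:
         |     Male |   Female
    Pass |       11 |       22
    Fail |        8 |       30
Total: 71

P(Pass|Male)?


P(Pass|Male) = 11/(11+8) = 11/19

P = 11/19 ≈ 57.89%


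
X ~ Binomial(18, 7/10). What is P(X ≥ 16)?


P(X ≥ 16) = Σ P(X=i) for i=16..18
P(X=16) = 45761745394340577/1000000000000000000
P(X=17) = 6281023877654589/500000000000000000
P(X=18) = 1628413597910449/1000000000000000000
Sum = 14988051686890051/250000000000000000

P(X ≥ 16) = 14988051686890051/250000000000000000 ≈ 6.00%


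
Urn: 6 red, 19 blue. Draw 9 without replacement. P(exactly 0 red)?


Hypergeometric: C(6,0)×C(19,9)/C(25,9)
= 1×92378/2042975 = 26/575

P(X=0) = 26/575 ≈ 4.52%


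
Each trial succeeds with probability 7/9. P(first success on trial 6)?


Geometric: P(X=6) = (1-p)^(k-1)×p = (2/9)^5×7/9 = 224/531441

P(X=6) = 224/531441 ≈ 0.04%


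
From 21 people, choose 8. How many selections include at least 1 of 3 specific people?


Complement: C(21,8) - C(18,8) = 203490 - 43758 = 159732

159732


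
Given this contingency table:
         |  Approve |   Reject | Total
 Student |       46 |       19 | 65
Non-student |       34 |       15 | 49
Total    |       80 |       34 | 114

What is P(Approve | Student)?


P(Approve | Student) = 46/(46+19) = 46/65

P(Approve|Student) = 46/65 ≈ 70.77%


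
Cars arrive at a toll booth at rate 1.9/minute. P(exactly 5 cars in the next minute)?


Poisson(λ=1.9): P(X=5) = e^(-λ)×λ^k/k!
= e^(-1.9) × 1.9^5 / 5!
≈ 0.1495686192 × 24.76099 / 120 ≈ 0.030862

P(X=5) ≈ 0.030862 ≈ 3.09%


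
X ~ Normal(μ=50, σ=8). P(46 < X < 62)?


z₁=(46-50)/8=-0.5, z₂=(62-50)/8=1.5
P = Φ(1.5) - Φ(-0.5) = 0.933193 - 0.308538 = 0.624655 ≈ 0.6247

P(46 < X < 62) ≈ 0.6247


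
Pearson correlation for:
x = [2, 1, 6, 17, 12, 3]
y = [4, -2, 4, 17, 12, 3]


n=6, Σx=41, Σy=38, Σxy=472, Σx²=483, Σy²=478
r = (6×472 - 41×38)/√((6×483 - 41²)(6×478 - 38²))
= 1274/√(1217×1424) = 1274/√1733008 ≈ 1274/1316.4376 ≈ 0.9678

r ≈ 0.9678


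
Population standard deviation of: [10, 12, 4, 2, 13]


Mean = 41/5
  (10-41/5)²=81/25
  (12-41/5)²=361/25
  (4-41/5)²=441/25
  (2-41/5)²=961/25
  (13-41/5)²=576/25
Σ(x-μ)² = 484/5
σ² = (484/5)/5 = 484/25

σ = √(484/25) ≈ 4.4000


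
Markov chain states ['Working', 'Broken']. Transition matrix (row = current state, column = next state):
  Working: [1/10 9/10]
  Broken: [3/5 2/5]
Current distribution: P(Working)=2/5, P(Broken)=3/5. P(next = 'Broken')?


P(next=Broken) = Σᵢ P(now=i)×P(i→Broken)
= 2/5×9/10 + 3/5×2/5
= 9/25 + 6/25 = 3/5

P = 3/5 ≈ 0.6000


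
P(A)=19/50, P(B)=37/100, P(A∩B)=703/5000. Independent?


P(A)×P(B) = 703/5000
P(A∩B) = 703/5000
Equal ✓ → Independent

Yes, independent


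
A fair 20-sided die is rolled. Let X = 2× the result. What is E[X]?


E[die] = (1+20)/2 = 21/2
E[X] = 2 × 21/2 = 21

E[X] = 21


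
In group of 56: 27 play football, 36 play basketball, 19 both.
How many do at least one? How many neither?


|A∪B| = 27+36-19 = 44
Neither = 56-44 = 12

At least one: 44; Neither: 12


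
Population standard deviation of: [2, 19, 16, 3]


Mean = 40/4 = 10
  (2-10)²=64
  (19-10)²=81
  (16-10)²=36
  (3-10)²=49
Σ(x-μ)² = 230
σ² = 230/4 = 115/2

σ = √(115/2) ≈ 7.5829


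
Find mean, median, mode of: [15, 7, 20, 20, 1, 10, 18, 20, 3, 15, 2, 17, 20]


Sorted: [1, 2, 3, 7, 10, 15, 15, 17, 18, 20, 20, 20, 20]
Mean = 168/13
Median = 15
Freq: {15: 2, 7: 1, 20: 4, 1: 1, 10: 1, 18: 1, 3: 1, 2: 1, 17: 1}
Mode: [20]

Mean=168/13, Median=15, Mode=20


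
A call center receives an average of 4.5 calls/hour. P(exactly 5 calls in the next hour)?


Poisson(λ=4.5): P(X=5) = e^(-λ)×λ^k/k!
= e^(-4.5) × 4.5^5 / 5!
≈ 0.01110899654 × 1845.28125 / 120 ≈ 0.170827

P(X=5) ≈ 0.170827 ≈ 17.08%


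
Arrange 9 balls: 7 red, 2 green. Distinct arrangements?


9!/(7!×2!) = 36

36


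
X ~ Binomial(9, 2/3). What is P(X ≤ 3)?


P(X ≤ 3) = Σ P(X=i) for i=0..3
P(X=0) = 1/19683
P(X=1) = 2/2187
P(X=2) = 16/2187
P(X=3) = 224/6561
Sum = 835/19683

P(X ≤ 3) = 835/19683 ≈ 4.24%


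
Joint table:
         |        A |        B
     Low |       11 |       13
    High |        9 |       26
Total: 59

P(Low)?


P(Low) = (11+13)/59 = 24/59

P(Low) = 24/59 ≈ 40.68%


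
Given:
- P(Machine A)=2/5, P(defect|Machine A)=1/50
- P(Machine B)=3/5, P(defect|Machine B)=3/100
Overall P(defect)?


P(B) = Σ P(B|Aᵢ)×P(Aᵢ)
  1/50×2/5 = 1/125
  3/100×3/5 = 9/500
Sum = 13/500

P(defect) = 13/500 ≈ 2.60%


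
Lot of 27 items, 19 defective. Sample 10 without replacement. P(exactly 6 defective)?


Hypergeometric: C(19,6)×C(8,4)/C(27,10)
= 27132×70/8436285 = 6664/29601

P(X=6) = 6664/29601 ≈ 22.51%


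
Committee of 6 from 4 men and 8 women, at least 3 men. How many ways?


Count by #men:
  3M,3W: C(4,3)×C(8,3)=224
  4M,2W: C(4,4)×C(8,2)=28
Total = 252

252


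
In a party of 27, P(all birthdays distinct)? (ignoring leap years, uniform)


P(all different) = Π(365-i)/365 for i=0..26
= (365/365)×(364/365)×...×(339/365)
= 0.373141

P ≈ 0.3731 ≈ 37.31%


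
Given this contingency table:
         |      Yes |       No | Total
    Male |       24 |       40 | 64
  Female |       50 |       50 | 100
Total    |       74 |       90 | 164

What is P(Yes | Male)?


P(Yes | Male) = 24/(24+40) = 24/64 = 3/8

P(Yes|Male) = 3/8 ≈ 37.50%


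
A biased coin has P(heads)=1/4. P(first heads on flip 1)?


Geometric: P(X=1) = (1-p)^(k-1)×p = (3/4)^0×1/4 = 1/4

P(X=1) = 1/4 ≈ 25.00%


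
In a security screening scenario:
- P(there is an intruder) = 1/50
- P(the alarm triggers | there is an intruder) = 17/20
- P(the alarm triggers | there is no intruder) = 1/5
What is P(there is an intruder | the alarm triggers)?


Using Bayes' theorem:
P(A|B) = P(B|A)·P(A) / P(B)

P(the alarm triggers) = 17/20 × 1/50 + 1/5 × 49/50
= 17/1000 + 49/250 = 213/1000

P(there is an intruder|the alarm triggers) = (17/1000) / (213/1000) = 17/213

P(there is an intruder|the alarm triggers) = 17/213 ≈ 7.98%


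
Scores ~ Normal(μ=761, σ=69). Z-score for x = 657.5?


z = (x - μ)/σ = (657.5 - 761)/69 = -1.5

z = -1.5


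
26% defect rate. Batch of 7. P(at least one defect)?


P(all good) = (37/50)^7 = 94931877133/781250000000
P(≥1 defect) = 686318122867/781250000000

P = 686318122867/781250000000 ≈ 87.85%


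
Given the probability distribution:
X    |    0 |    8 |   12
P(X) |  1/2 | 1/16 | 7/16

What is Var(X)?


E[X] = 23/4
E[X²] = 67
Var(X) = E[X²] - (E[X])² = 67 - 529/16 = 543/16

Var(X) = 543/16 ≈ 33.9375


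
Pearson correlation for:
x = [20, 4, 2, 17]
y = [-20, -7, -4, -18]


n=4, Σx=43, Σy=-49, Σxy=-742, Σx²=709, Σy²=789
r = (4×(-742) - 43×(-49))/√((4×709 - 43²)(4×789 - (-49)²))
= -861/√(987×755) = -861/√745185 ≈ -861/863.2410 ≈ -0.9974

r ≈ -0.9974


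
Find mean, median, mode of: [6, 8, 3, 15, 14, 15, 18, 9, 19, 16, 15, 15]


Sorted: [3, 6, 8, 9, 14, 15, 15, 15, 15, 16, 18, 19]
Mean = 153/12 = 51/4
Median = 15
Freq: {6: 1, 8: 1, 3: 1, 15: 4, 14: 1, 18: 1, 9: 1, 19: 1, 16: 1}
Mode: [15]

Mean=51/4, Median=15, Mode=15


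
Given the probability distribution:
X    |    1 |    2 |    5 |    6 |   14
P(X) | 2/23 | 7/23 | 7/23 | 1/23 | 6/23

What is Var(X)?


E[X] = 141/23
E[X²] = 1417/23
Var(X) = E[X²] - (E[X])² = 1417/23 - 19881/529 = 12710/529

Var(X) = 12710/529 ≈ 24.0265


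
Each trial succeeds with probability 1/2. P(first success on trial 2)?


Geometric: P(X=2) = (1-p)^(k-1)×p = (1/2)^1×1/2 = 1/4

P(X=2) = 1/4 ≈ 25.00%


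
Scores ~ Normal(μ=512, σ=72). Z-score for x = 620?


z = (x - μ)/σ = (620 - 512)/72 = 1.5

z = 1.5


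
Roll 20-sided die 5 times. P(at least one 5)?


P(no 5)^5 = (19/20)^5 = 2476099/3200000
P(≥1) = 1 - 2476099/3200000 = 723901/3200000

P = 723901/3200000 ≈ 22.62%


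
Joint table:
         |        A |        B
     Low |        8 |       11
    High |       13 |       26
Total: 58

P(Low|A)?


P(Low|A) = 8/(8+13) = 8/21

P = 8/21 ≈ 38.10%


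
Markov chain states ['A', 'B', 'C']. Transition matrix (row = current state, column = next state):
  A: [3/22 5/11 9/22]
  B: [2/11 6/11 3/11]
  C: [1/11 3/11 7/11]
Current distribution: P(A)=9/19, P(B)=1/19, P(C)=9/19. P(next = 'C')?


P(next=C) = Σᵢ P(now=i)×P(i→C)
= 9/19×9/22 + 1/19×3/11 + 9/19×7/11
= 81/418 + 3/209 + 63/209 = 213/418

P = 213/418 ≈ 0.5096


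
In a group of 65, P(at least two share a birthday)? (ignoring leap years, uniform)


P(all different) = Π(365-i)/365 for i=0..64
= 0.002317
P(match) = 1 - 0.002317 = 0.997683

P ≈ 0.9977 ≈ 99.77%


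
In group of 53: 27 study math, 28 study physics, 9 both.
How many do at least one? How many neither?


|A∪B| = 27+28-9 = 46
Neither = 53-46 = 7

At least one: 46; Neither: 7


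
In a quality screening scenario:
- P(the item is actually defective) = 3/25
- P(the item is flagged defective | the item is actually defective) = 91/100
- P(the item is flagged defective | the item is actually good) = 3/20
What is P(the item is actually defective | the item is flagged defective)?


Using Bayes' theorem:
P(A|B) = P(B|A)·P(A) / P(B)

P(the item is flagged defective) = 91/100 × 3/25 + 3/20 × 22/25
= 273/2500 + 33/250 = 603/2500

P(the item is actually defective|the item is flagged defective) = (273/2500) / (603/2500) = 91/201

P(the item is actually defective|the item is flagged defective) = 91/201 ≈ 45.27%


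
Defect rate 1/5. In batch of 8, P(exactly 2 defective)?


Binomial: P(X=2) = C(8,2)×p^2×(1-p)^6
= 28 × 1/25 × 4096/15625 = 114688/390625

P(X=2) = 114688/390625 ≈ 29.36%


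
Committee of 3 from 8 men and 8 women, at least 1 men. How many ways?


Count by #men:
  1M,2W: C(8,1)×C(8,2)=224
  2M,1W: C(8,2)×C(8,1)=224
  3M,0W: C(8,3)×C(8,0)=56
Total = 504

504


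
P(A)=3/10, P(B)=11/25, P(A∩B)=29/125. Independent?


P(A)×P(B) = 33/250
P(A∩B) = 29/125
Not equal → NOT independent

No, not independent


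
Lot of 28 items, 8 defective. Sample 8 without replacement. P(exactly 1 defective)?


Hypergeometric: C(8,1)×C(20,7)/C(28,8)
= 8×77520/3108105 = 41344/207207

P(X=1) = 41344/207207 ≈ 19.95%


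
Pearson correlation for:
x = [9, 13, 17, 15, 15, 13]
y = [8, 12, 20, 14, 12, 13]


n=6, Σx=82, Σy=79, Σxy=1127, Σx²=1158, Σy²=1117
r = (6×1127 - 82×79)/√((6×1158 - 82²)(6×1117 - 79²))
= 284/√(224×461) = 284/√103264 ≈ 284/321.3472 ≈ 0.8838

r ≈ 0.8838


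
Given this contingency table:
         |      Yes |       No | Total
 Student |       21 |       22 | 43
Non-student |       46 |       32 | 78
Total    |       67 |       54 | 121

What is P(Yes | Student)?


P(Yes | Student) = 21/(21+22) = 21/43

P(Yes|Student) = 21/43 ≈ 48.84%


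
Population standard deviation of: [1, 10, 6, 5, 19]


Mean = 41/5
  (1-41/5)²=1296/25
  (10-41/5)²=81/25
  (6-41/5)²=121/25
  (5-41/5)²=256/25
  (19-41/5)²=2916/25
Σ(x-μ)² = 934/5
σ² = (934/5)/5 = 934/25

σ = √(934/25) ≈ 6.1123


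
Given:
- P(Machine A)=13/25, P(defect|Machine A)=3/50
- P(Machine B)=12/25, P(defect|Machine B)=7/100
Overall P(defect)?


P(B) = Σ P(B|Aᵢ)×P(Aᵢ)
  3/50×13/25 = 39/1250
  7/100×12/25 = 21/625
Sum = 81/1250

P(defect) = 81/1250 ≈ 6.48%


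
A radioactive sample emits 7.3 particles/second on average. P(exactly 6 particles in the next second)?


Poisson(λ=7.3): P(X=6) = e^(-λ)×λ^k/k!
= e^(-7.3) × 7.3^6 / 6!
≈ 0.0006755387752 × 151334.226289 / 720 ≈ 0.141989

P(X=6) ≈ 0.141989 ≈ 14.20%


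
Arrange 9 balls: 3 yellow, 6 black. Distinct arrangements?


9!/(3!×6!) = 84

84


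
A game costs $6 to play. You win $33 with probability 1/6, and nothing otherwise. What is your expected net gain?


E[gain] = (33-6)×1/6 + (-6)×5/6
= 9/2 - 5 = -1/2

Expected net gain = $-1/2 ≈ $-0.50


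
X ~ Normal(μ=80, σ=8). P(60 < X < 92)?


z₁=(60-80)/8=-2.5, z₂=(92-80)/8=1.5
P = Φ(1.5) - Φ(-2.5) = 0.933193 - 0.006210 = 0.926983 ≈ 0.9270

P(60 < X < 92) ≈ 0.9270


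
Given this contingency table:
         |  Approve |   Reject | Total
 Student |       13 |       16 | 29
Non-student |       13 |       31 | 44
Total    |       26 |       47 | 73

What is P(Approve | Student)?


P(Approve | Student) = 13/(13+16) = 13/29

P(Approve|Student) = 13/29 ≈ 44.83%


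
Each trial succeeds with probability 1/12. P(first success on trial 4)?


Geometric: P(X=4) = (1-p)^(k-1)×p = (11/12)^3×1/12 = 1331/20736

P(X=4) = 1331/20736 ≈ 6.42%


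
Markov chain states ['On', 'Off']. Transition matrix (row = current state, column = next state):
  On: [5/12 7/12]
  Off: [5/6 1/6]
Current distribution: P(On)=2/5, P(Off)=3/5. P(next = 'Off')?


P(next=Off) = Σᵢ P(now=i)×P(i→Off)
= 2/5×7/12 + 3/5×1/6
= 7/30 + 1/10 = 1/3

P = 1/3 ≈ 0.3333


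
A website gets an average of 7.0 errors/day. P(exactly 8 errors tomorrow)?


Poisson(λ=7.0): P(X=8) = e^(-λ)×λ^k/k!
= e^(-7.0) × 7.0^8 / 8!
≈ 0.0009118819656 × 5764801 / 40320 ≈ 0.130377

P(X=8) ≈ 0.130377 ≈ 13.04%


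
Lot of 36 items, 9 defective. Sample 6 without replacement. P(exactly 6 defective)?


Hypergeometric: C(9,6)×C(27,0)/C(36,6)
= 84×1/1947792 = 1/23188

P(X=6) = 1/23188 ≈ 0.00%


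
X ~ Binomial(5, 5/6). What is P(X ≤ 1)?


P(X ≤ 1) = Σ P(X=i) for i=0..1
P(X=0) = 1/7776
P(X=1) = 25/7776
Sum = 13/3888

P(X ≤ 1) = 13/3888 ≈ 0.33%


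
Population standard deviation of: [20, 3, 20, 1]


Mean = 44/4 = 11
  (20-11)²=81
  (3-11)²=64
  (20-11)²=81
  (1-11)²=100
Σ(x-μ)² = 326
σ² = 326/4 = 163/2

σ = √(163/2) ≈ 9.0277


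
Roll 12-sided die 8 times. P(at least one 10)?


P(no 10)^8 = (11/12)^8 = 214358881/429981696
P(≥1) = 1 - 214358881/429981696 = 215622815/429981696

P = 215622815/429981696 ≈ 50.15%


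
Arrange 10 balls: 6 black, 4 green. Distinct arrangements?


10!/(6!×4!) = 210

210


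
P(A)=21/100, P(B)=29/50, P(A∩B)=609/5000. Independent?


P(A)×P(B) = 609/5000
P(A∩B) = 609/5000
Equal ✓ → Independent

Yes, independent


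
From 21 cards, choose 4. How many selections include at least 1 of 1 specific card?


Complement: C(21,4) - C(20,4) = 5985 - 4845 = 1140

1140


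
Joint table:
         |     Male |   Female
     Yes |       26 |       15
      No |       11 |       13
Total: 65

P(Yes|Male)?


P(Yes|Male) = 26/(26+11) = 26/37

P = 26/37 ≈ 70.27%


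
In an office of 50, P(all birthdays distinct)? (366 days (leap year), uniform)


P(all different) = Π(366-i)/366 for i=0..49
= (366/366)×(365/366)×...×(317/366)
= 0.029927

P ≈ 0.0299 ≈ 2.99%


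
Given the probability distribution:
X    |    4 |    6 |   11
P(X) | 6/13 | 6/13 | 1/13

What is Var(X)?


E[X] = 71/13
E[X²] = 433/13
Var(X) = E[X²] - (E[X])² = 433/13 - 5041/169 = 588/169

Var(X) = 588/169 ≈ 3.4793
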